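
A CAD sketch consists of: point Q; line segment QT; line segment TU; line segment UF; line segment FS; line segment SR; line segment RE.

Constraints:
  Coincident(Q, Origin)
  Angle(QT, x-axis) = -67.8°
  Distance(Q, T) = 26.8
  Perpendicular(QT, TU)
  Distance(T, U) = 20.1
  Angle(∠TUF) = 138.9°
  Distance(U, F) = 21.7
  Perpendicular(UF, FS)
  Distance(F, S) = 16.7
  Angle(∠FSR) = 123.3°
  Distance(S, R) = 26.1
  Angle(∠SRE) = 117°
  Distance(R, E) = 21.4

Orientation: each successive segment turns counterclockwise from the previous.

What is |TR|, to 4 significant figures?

23.31

Q is at the origin; QT runs at -67.8° with length 26.8, so T = (10.13, -24.81). QT ⟂ TU, so TU runs at 22.20°; with |TU| = 20.1, U = (28.74, -17.22). ∠TUF = 138.9° gives UF at 63.30° from the x-axis; with |UF| = 21.7, F = (38.49, 2.167). UF ⟂ FS, so FS runs at 153.3°; with |FS| = 16.7, S = (23.57, 9.671). ∠FSR = 123.3° gives SR at -150.0° from the x-axis; with |SR| = 26.1, R = (0.9638, -3.379). Then |TR| = |R − T| = 23.31.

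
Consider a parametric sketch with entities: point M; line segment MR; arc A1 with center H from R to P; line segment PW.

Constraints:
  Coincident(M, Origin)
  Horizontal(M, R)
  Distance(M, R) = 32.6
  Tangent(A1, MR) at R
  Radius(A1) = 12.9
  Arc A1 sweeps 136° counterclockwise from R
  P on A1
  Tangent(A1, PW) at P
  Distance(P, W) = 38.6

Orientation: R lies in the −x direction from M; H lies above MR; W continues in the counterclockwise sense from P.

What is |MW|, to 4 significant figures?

71.01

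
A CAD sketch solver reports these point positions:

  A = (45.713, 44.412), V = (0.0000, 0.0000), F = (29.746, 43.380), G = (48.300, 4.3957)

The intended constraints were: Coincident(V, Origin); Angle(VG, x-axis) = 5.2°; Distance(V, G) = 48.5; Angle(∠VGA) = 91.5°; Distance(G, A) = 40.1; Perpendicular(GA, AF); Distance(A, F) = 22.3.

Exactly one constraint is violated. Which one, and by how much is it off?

Distance(A, F) = 22.3 — off by 6.30.

V = (0.00, 0.00) ✓; VG at 5.200° ✓; |VG| = 48.50 ✓; ∠VGA = 91.50° ✓; |GA| = 40.10 ✓; ∠(GA, AF) = 90.00° ✓; |AF| = 16.00 ✗.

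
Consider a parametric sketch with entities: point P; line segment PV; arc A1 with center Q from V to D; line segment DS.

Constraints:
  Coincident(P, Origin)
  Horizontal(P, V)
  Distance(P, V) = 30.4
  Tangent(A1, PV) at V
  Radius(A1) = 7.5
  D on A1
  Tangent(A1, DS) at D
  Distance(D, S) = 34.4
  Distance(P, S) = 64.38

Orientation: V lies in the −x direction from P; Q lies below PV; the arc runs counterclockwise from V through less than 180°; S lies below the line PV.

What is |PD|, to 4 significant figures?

36.71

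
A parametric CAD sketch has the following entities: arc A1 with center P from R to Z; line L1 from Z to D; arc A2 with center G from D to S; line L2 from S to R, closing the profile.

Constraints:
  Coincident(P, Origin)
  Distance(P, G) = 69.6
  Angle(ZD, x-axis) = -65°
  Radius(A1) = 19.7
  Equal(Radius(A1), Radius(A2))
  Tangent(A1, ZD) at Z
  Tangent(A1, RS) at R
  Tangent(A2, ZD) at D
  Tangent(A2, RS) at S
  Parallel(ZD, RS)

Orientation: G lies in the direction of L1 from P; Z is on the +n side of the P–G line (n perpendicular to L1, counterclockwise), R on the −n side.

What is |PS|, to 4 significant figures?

72.33

The slot axis is L1's direction at -65.0°, so u = (cos -65.0°, sin -65.0°) = (0.4226, -0.9063) and n = (−sin -65.0°, cos -65.0°) = (0.9063, 0.4226). P is at the origin and G lies 69.6 along u from P, so G = 69.6·u = (29.41, -63.08). Tangency of A1 to both parallel lines with radius 19.7 puts Z and R at P ± 19.7·n: Z = (17.85, 8.326), R = (-17.85, -8.326). Equal radii place D and S the same way about G: D = G + 19.7·n = (47.27, -54.75), S = G − 19.7·n = (11.56, -71.40). Then |PS| = |S − P| = 72.33.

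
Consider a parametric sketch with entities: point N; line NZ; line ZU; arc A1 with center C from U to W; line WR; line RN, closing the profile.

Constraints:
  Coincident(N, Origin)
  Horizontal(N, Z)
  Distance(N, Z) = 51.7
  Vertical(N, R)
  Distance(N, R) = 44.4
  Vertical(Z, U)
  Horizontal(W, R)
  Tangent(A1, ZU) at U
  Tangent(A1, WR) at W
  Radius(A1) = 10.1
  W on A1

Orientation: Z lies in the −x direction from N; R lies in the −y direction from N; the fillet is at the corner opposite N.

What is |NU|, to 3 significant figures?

62.0

N is at the origin; N and Z share the same y with |NZ| = 51.7 and Z on the −x side, so Z = (-51.7, 0.00). NR is vertical with |NR| = 44.4 and R on the −y side, so R = (0.00, -44.4). The virtual corner opposite N is at (-51.7, -44.4). A1 meets ZU tangentially, so CU is at right angles to ZU and the tangent condition forces CW to be normal to WR, with radius 10.1, so the center C sits 10.1 in from both sides at C = (-41.6, -34.3). That places the tangent points at U = (-51.7, -34.3) on ZU and W = (-41.6, -44.4) on WR. Then |NU| = |U − N| = 62.0.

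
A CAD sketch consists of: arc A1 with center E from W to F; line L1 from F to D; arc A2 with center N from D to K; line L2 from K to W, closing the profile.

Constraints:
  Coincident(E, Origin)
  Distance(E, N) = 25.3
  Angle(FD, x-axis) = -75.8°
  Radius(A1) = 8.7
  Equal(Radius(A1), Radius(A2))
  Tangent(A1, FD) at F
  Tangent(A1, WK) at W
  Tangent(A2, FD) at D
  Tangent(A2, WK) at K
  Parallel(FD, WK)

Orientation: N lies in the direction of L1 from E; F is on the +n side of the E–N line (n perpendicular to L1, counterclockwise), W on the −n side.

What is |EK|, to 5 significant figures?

26.754

The slot axis is L1's direction at -75.8°, so u = (cos -75.8°, sin -75.8°) = (0.24531, -0.96945) and n = (−sin -75.8°, cos -75.8°) = (0.96945, 0.24531). E is at the origin and N lies 25.3 along u from E, so N = 25.3·u = (6.2063, -24.527). Tangency of A1 to both parallel lines with radius 8.7 puts F and W at E ± 8.7·n: F = (8.4342, 2.1342), W = (-8.4342, -2.1342). Equal radii place D and K the same way about N: D = N + 8.7·n = (14.640, -22.393), K = N − 8.7·n = (-2.2279, -26.661). Then |EK| = |K − E| = 26.754.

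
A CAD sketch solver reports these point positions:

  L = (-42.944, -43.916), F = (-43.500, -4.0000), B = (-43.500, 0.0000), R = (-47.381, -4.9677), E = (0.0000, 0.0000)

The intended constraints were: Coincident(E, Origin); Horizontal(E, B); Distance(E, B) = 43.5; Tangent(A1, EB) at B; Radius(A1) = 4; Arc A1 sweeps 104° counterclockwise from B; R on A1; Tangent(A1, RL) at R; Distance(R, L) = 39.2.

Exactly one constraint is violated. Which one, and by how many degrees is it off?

Tangent(A1, RL) at R — off by 7.50°.

E = (0.00, 0.00) ✓; E.y = 0.00, B.y = 0.00 ✓; |EB| = 43.50 ✓; ∠(FB, BE) = 90.00° ✓; |FB| = 4.000 ✓; bearing(F→R) − bearing(F→B) = 104.0° ✓; |FR| = 4.000 ✓; ∠(FR, RL) = 97.50° ✗; |RL| = 39.20 ✓.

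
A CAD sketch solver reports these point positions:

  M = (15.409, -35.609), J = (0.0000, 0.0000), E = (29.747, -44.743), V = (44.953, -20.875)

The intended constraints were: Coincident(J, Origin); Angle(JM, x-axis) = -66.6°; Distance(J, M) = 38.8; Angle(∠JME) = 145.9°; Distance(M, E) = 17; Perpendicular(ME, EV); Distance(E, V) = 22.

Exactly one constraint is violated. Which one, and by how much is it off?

Distance(E, V) = 22 — off by 6.30.

J = (0.00, 0.00) ✓; JM at -66.60° ✓; |JM| = 38.80 ✓; ∠JME = 145.9° ✓; |ME| = 17.00 ✓; ∠(ME, EV) = 90.00° ✓; |EV| = 28.30 ✗.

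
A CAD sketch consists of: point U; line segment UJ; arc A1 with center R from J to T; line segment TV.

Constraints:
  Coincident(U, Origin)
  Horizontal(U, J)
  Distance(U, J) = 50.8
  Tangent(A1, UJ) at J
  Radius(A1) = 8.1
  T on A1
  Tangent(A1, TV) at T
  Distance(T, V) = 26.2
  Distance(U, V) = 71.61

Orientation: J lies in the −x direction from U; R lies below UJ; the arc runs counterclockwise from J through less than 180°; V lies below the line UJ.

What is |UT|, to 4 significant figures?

59.09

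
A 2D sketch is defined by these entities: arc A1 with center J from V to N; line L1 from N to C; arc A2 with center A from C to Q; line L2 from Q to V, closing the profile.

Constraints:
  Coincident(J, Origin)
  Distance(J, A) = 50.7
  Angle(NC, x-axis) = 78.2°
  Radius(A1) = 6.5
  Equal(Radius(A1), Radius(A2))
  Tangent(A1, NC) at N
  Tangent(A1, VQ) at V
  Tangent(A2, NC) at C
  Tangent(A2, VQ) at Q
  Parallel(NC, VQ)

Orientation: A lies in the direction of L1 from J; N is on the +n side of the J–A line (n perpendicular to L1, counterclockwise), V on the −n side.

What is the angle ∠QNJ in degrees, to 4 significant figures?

75.62°

The slot axis is L1's direction at 78.2°, so u = (cos 78.2°, sin 78.2°) = (0.2045, 0.9789) and n = (−sin 78.2°, cos 78.2°) = (-0.9789, 0.2045). J is at the origin and A lies 50.7 along u from J, so A = 50.7·u = (10.37, 49.63). Tangency of A1 to both parallel lines with radius 6.5 puts N and V at J ± 6.5·n: N = (-6.363, 1.329), V = (6.363, -1.329). Equal radii place C and Q the same way about A: C = A + 6.5·n = (4.005, 50.96), Q = A − 6.5·n = (16.73, 48.30). Then cos ∠QNJ = NQ·NJ / (|NQ||NJ|), giving 75.62°.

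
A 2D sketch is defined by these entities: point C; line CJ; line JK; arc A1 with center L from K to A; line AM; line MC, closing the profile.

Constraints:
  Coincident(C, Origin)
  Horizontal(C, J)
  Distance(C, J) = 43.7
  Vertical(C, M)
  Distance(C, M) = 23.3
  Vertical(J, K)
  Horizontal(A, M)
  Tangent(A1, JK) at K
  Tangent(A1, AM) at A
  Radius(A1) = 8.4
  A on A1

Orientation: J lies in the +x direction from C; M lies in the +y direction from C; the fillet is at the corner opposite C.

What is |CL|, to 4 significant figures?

38.32

C is at the origin; CJ is horizontal with |CJ| = 43.7 and J on the +x side, so J = (43.70, 0.000). C and M share the same x with |CM| = 23.3 and M on the +y side, so M = (0.000, 23.30). The virtual corner opposite C is at (43.70, 23.30). Since A1 is tangent to JK there, LK ⟂ JK and tangency of A1 to AM means the radius LA is perpendicular to AM, with radius 8.4, so the center L sits 8.4 in from both sides at L = (35.30, 14.90). Then |CL| = |L − C| = 38.32.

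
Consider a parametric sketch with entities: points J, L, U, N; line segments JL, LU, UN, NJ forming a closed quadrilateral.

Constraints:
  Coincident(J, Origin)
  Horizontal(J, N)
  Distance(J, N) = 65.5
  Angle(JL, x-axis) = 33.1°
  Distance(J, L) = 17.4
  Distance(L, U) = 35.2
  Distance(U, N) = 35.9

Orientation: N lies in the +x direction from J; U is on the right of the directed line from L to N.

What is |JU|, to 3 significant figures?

40.0

J is at the origin; JN is horizontal with |JN| = 65.5 and N in +x, so N = (65.5, 0). JL runs at 33.1° with |JL| = 17.4, so L = (14.6, 9.50). U is determined by |LU| = 35.2 and |UN| = 35.9 together: it lies at the intersection of circle(L, 35.2) and circle(N, 35.9). With |LN| = 51.8, the foot of the radical line on LN is 25.4 from L and the perpendicular offset is √(35.2² − 25.4²) = 24.3. Taking the right-of-LN solution: U = (35.1, -19.1).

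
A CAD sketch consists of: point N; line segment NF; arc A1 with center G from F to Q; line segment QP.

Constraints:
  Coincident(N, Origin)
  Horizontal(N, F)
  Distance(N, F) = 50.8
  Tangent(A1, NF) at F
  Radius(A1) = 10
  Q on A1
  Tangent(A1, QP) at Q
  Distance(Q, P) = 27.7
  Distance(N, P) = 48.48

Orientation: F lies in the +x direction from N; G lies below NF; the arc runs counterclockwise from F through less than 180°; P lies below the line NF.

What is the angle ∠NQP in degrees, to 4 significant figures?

85.94°

Checks: |GQ| = 10.00 ✓; ∠(GQ, QP) = 90.00° ✓; |QP| = 27.70 ✓; |NP| = 48.48 ✓.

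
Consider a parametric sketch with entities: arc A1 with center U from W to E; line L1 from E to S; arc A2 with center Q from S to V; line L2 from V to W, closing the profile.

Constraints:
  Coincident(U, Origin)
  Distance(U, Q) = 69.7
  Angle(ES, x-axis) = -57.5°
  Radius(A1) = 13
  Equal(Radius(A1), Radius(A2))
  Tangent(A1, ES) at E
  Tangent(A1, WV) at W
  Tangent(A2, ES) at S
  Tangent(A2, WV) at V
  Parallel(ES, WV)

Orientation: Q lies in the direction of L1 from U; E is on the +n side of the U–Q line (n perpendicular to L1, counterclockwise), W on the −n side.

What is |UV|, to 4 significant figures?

70.90

Tangency of A1 to both parallel lines with radius 13.0 puts E and W at U ± 13.0·n: E = (10.96, 6.985), W = (-10.96, -6.985). Equal radii place S and V the same way about Q: S = Q + 13.0·n = (48.41, -51.80), V = Q − 13.0·n = (26.49, -65.77). Then |UV| = |V − U| = 70.90.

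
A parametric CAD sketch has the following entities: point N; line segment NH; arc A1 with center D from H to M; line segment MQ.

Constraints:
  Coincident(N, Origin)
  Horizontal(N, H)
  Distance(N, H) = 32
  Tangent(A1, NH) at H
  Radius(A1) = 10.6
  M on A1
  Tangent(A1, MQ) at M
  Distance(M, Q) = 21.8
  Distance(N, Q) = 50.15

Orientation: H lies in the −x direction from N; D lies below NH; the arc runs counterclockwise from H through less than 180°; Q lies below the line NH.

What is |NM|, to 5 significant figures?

44.299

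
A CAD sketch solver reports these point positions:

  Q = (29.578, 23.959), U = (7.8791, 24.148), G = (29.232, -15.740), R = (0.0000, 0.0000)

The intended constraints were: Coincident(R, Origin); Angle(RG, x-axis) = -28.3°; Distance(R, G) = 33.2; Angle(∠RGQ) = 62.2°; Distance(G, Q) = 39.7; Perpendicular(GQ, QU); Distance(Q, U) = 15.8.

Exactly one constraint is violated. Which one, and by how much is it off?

Distance(Q, U) = 15.8 — off by 5.90.

R = (0.00, 0.00) ✓; RG at -28.30° ✓; |RG| = 33.20 ✓; ∠RGQ = 62.20° ✓; |GQ| = 39.70 ✓; ∠(GQ, QU) = 90.00° ✓; |QU| = 21.70 ✗.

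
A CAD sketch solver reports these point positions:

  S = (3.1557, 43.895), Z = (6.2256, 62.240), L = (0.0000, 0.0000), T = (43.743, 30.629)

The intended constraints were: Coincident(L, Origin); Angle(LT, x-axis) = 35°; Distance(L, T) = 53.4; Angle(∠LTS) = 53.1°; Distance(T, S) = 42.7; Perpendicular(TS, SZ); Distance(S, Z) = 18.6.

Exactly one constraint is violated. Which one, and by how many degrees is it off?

Perpendicular(TS, SZ) — off by 8.60°.

L = (0.00, 0.00) ✓; LT at 35.00° ✓; |LT| = 53.40 ✓; ∠LTS = 53.10° ✓; |TS| = 42.70 ✓; ∠(TS, SZ) = 81.40° ✗; |SZ| = 18.60 ✓.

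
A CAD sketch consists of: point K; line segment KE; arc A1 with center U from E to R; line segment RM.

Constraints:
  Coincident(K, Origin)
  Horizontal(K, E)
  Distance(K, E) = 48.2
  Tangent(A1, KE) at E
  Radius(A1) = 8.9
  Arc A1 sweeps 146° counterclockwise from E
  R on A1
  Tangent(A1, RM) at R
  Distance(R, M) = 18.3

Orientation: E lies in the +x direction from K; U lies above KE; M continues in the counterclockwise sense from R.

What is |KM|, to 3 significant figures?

46.3

K is at the origin; K and E share the same y with |KE| = 48.2 and E on the +x side, so E = (48.2, 0.00). Since A1 is tangent to KE there, UE ⟂ KE, so U = E + (0, 8.9) = (48.2, 8.90). On A1, E sits at bearing -90° from U; a 146° counterclockwise sweep puts R at bearing 56°, so R = U + 8.9·(cos 56°, sin 56°) = (53.2, 16.3). The tangent condition forces UR to be normal to RM, so RM runs along (−sin 56°, cos 56°); with |RM| = 18.3, M = (38.0, 26.5). Then |KM| = |M − K| = 46.3.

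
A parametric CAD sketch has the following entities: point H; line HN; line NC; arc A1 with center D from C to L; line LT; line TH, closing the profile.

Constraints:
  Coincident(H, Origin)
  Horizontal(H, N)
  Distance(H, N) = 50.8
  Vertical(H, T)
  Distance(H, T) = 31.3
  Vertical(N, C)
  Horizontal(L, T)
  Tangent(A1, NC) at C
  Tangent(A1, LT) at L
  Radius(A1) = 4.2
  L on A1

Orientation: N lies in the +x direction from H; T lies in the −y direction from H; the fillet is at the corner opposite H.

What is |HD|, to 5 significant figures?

53.907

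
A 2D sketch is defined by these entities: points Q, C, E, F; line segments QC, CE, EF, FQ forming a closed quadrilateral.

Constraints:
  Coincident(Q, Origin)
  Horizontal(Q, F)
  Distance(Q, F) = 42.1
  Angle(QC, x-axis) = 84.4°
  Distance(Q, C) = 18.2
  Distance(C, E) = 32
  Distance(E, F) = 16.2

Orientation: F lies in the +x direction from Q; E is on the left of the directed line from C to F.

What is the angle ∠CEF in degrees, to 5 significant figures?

130.09°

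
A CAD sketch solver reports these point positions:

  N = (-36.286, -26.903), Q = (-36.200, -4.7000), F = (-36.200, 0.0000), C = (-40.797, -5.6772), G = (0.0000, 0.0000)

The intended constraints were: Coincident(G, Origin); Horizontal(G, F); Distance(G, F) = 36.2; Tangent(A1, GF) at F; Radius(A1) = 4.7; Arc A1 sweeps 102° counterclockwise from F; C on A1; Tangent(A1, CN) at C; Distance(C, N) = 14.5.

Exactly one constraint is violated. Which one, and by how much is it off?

Distance(C, N) = 14.5 — off by 7.20.

G = (0.00, 0.00) ✓; G.y = 0.00, F.y = 0.00 ✓; |GF| = 36.20 ✓; ∠(QF, FG) = 90.00° ✓; |QF| = 4.700 ✓; bearing(Q→C) − bearing(Q→F) = 102.0° ✓; |QC| = 4.700 ✓; ∠(QC, CN) = 90.00° ✓; |CN| = 21.70 ✗.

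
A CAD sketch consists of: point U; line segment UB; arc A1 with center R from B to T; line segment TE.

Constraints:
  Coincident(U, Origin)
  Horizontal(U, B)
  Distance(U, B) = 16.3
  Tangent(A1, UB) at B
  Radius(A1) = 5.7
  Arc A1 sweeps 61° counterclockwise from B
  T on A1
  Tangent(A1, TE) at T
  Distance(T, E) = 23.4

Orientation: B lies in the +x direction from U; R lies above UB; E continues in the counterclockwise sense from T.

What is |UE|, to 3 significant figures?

40.2

U is at the origin; UB is horizontal with |UB| = 16.3 and B on the +x side, so B = (16.3, 0.00). Since A1 is tangent to UB there, RB ⟂ UB, so R = B + (0, 5.7) = (16.3, 5.70). On A1, B sits at bearing -90° from R; a 61° counterclockwise sweep puts T at bearing -29°, so T = R + 5.7·(cos -29°, sin -29°) = (21.3, 2.94). Since A1 is tangent to TE there, RT ⟂ TE, so TE runs along (−sin -29°, cos -29°); with |TE| = 23.4, E = (32.6, 23.4). Then |UE| = |E − U| = 40.2.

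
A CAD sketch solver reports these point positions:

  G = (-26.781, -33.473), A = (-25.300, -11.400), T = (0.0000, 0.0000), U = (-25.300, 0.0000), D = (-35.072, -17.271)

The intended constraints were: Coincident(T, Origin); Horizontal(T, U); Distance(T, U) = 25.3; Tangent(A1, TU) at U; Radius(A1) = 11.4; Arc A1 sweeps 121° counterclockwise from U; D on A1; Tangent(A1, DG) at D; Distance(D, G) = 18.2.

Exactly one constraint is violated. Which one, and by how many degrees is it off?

Tangent(A1, DG) at D — off by 3.90°.

T = (0.00, 0.00) ✓; T.y = 0.00, U.y = 0.00 ✓; |TU| = 25.30 ✓; ∠(AU, UT) = 90.00° ✓; |AU| = 11.40 ✓; bearing(A→D) − bearing(A→U) = 121.0° ✓; |AD| = 11.40 ✓; ∠(AD, DG) = 93.90° ✗; |DG| = 18.20 ✓.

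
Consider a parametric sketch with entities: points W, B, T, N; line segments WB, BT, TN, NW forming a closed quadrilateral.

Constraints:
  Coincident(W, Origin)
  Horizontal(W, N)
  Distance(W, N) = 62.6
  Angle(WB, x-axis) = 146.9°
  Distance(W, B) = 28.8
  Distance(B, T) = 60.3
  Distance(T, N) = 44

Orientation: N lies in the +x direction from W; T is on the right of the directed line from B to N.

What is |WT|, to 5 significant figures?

31.648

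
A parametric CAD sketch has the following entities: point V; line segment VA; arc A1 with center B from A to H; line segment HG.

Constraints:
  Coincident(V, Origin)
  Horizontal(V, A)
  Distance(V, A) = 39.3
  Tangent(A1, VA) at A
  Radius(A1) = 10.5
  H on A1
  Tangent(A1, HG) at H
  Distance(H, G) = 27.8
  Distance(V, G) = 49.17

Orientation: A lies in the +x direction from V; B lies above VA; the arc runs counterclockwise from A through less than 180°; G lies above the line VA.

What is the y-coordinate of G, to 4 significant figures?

38.79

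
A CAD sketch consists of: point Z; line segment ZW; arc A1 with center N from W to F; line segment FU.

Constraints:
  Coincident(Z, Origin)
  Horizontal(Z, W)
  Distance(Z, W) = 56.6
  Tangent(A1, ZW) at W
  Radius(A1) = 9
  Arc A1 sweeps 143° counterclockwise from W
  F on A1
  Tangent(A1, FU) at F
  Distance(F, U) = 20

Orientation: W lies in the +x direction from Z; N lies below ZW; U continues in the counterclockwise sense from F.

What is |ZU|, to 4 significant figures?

72.85

Z is at the origin; Z and W share the same y with |ZW| = 56.6 and W on the +x side, so W = (56.60, 0.000). The tangent condition forces NW to be normal to ZW, so N = W + (0, -9) = (56.60, -9.000). On A1, W sits at bearing 90° from N; a 143° counterclockwise sweep puts F at bearing 233°, so F = N + 9.0·(cos 233°, sin 233°) = (51.18, -16.19). Since A1 is tangent to FU there, NF ⟂ FU, so FU runs along (−sin 233°, cos 233°); with |FU| = 20.0, U = (67.16, -28.22). Then |ZU| = |U − Z| = 72.85.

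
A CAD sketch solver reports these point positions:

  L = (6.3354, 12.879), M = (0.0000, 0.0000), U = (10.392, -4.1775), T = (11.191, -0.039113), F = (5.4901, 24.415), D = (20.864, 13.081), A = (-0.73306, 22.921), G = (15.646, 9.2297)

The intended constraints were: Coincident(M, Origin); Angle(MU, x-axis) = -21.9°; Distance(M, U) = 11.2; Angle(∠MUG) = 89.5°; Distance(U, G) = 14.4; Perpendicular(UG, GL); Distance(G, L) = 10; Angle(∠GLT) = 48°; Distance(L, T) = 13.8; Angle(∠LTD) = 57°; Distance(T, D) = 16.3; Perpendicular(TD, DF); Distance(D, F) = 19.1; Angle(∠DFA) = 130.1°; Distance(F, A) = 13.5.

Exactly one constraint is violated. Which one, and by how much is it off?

Distance(F, A) = 13.5 — off by 7.10.

M = (0.00, 0.00) ✓; MU at -21.90° ✓; |MU| = 11.20 ✓; ∠MUG = 89.50° ✓; |UG| = 14.40 ✓; ∠(UG, GL) = 90.00° ✓; |GL| = 10.00 ✓; ∠GLT = 48.00° ✓; |LT| = 13.80 ✓; ∠LTD = 57.00° ✓; |TD| = 16.30 ✓; ∠(TD, DF) = 90.00° ✓; |DF| = 19.10 ✓; ∠DFA = 130.1° ✓; |FA| = 6.400 ✗.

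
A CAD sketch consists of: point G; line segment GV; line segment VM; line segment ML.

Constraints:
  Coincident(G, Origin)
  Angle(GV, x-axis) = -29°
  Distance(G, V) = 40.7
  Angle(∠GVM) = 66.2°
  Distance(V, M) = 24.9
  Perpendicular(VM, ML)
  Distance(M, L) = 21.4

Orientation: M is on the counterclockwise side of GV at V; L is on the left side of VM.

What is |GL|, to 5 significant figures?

17.964

G is at the origin; GV runs at -29.0° with length 40.7, so V = 40.7·(cos -29.0°, sin -29.0°) = (35.597, -19.732). ∠GVM = 66.2°, so VM runs at -29.0° + (180° − 66.2°) = 84.800° from the x-axis; with |VM| = 24.9, M = V + 24.9·(cos 84.800°, sin 84.800°) = (37.854, 5.0658). VM ⟂ ML; with |ML| = 21.4 on the left of VM, L = M + 21.4·(-0.99588, 0.090633) = (16.542, 7.0053). Then |GL| = |L − G| = 17.964.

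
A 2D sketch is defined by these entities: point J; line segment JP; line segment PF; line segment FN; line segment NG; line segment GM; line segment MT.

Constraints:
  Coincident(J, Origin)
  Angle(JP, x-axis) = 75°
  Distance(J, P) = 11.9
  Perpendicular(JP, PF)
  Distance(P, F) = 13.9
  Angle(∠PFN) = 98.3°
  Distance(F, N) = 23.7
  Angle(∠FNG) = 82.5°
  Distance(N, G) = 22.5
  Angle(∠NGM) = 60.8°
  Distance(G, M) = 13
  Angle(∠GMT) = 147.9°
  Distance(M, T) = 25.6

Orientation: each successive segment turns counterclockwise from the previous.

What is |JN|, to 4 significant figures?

20.82

The perpendicularity gives PF at right angles to JP, so PF runs at 165.0°; with |PF| = 13.9, F = (-10.35, 15.09). ∠PFN = 98.3° gives FN at -113.3° from the x-axis; with |FN| = 23.7, N = (-19.72, -6.675). Then |JN| = |N − J| = 20.82.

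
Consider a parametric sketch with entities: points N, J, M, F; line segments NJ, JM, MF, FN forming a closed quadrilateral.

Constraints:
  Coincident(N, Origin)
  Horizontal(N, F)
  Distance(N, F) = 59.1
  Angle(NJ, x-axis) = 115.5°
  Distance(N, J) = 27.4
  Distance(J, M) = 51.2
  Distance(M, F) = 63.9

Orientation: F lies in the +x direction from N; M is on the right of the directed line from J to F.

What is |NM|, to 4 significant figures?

25.02

N is at the origin; NF is horizontal with |NF| = 59.1 and F in +x, so F = (59.1, 0). NJ runs at 115.5° with |NJ| = 27.4, so J = (-11.80, 24.73). M is determined by |JM| = 51.2 and |MF| = 63.9 together: it lies at the intersection of circle(J, 51.2) and circle(F, 63.9). With |JF| = 75.09, the foot of the radical line on JF is 27.81 from J and the perpendicular offset is √(51.2² − 27.81²) = 42.99. Taking the right-of-JF solution: M = (0.3017, -25.02).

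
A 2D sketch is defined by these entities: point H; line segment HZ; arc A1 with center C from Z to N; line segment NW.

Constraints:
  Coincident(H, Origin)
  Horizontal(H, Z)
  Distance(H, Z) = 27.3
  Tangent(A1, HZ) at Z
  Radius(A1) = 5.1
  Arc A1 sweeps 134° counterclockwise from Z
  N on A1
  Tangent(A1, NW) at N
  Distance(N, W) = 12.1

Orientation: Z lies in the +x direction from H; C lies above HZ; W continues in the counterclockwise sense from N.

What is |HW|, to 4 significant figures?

28.46

On A1, Z sits at bearing -90° from C; a 134° counterclockwise sweep puts N at bearing 44°, so N = C + 5.1·(cos 44°, sin 44°) = (30.97, 8.643). A1 meets NW tangentially, so CN is at right angles to NW, so NW runs along (−sin 44°, cos 44°); with |NW| = 12.1, W = (22.56, 17.35). Then |HW| = |W − H| = 28.46.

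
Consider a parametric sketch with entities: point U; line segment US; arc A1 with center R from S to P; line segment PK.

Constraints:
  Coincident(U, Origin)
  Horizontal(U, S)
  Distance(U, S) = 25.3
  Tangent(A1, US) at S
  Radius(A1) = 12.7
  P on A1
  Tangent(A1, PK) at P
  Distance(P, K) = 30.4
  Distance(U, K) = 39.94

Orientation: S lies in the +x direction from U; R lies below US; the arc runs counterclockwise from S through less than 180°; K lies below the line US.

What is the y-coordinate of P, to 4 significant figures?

-9.848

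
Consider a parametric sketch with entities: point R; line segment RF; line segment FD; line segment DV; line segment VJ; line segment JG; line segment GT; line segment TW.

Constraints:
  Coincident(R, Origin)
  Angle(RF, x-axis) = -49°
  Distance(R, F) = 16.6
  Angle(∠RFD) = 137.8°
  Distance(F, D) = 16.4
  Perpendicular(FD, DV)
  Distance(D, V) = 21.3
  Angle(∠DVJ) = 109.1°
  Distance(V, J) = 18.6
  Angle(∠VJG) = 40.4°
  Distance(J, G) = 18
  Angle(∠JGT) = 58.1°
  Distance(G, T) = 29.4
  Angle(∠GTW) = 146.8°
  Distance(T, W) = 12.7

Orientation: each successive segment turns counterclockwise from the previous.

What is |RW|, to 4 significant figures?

51.18

R is at the origin; RF runs at -49.0° with length 16.6, so F = (10.89, -12.53). ∠RFD = 137.8° gives FD at -6.800° from the x-axis; with |FD| = 16.4, D = (27.18, -14.47). The perpendicularity gives DV at right angles to FD, so DV runs at 83.20°; with |DV| = 21.3, V = (29.70, 6.680). ∠DVJ = 109.1° gives VJ at 154.1° from the x-axis; with |VJ| = 18.6, J = (12.97, 14.80). ∠VJG = 40.4° gives JG at -66.30° from the x-axis; with |JG| = 18.0, G = (20.20, -1.677). ∠JGT = 58.1° gives GT at 55.60° from the x-axis; with |GT| = 29.4, T = (36.81, 22.58). ∠GTW = 146.8° gives TW at 88.80° from the x-axis; with |TW| = 12.7, W = (37.08, 35.28). Then |RW| = |W − R| = 51.18.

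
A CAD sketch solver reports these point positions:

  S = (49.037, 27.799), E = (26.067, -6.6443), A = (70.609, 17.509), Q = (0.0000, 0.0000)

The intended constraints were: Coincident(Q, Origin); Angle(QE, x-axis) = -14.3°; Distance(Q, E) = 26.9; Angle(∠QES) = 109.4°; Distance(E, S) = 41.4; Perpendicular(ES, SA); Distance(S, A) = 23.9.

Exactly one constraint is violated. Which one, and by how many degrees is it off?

Perpendicular(ES, SA) — off by 8.20°.

Q = (0.00, 0.00) ✓; QE at -14.30° ✓; |QE| = 26.90 ✓; ∠QES = 109.4° ✓; |ES| = 41.40 ✓; ∠(ES, SA) = 81.80° ✗; |SA| = 23.90 ✓.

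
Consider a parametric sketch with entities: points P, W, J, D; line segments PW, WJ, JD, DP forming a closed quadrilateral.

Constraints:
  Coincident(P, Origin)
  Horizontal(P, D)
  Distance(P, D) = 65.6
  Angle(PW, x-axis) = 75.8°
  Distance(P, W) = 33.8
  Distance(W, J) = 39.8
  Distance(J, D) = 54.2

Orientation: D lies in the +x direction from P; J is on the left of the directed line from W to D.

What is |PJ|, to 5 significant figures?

66.636

Checks: |WJ| = 39.80 ✓; |JD| = 54.20 ✓.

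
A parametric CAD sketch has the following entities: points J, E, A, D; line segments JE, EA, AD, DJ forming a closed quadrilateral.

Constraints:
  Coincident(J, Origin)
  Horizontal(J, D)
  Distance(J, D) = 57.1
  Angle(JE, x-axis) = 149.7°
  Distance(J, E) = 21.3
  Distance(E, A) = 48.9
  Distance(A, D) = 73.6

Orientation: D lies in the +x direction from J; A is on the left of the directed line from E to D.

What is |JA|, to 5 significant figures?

53.419

J is at the origin; JD is horizontal with |JD| = 57.1 and D in +x, so D = (57.1, 0). JE runs at 149.7° with |JE| = 21.3, so E = (-18.390, 10.746). A is determined by |EA| = 48.9 and |AD| = 73.6 together: it lies at the intersection of circle(E, 48.9) and circle(D, 73.6). With |ED| = 76.251, the foot of the radical line on ED is 18.285 from E and the perpendicular offset is √(48.9² − 18.285²) = 45.353. Taking the left-of-ED solution: A = (6.1040, 53.069).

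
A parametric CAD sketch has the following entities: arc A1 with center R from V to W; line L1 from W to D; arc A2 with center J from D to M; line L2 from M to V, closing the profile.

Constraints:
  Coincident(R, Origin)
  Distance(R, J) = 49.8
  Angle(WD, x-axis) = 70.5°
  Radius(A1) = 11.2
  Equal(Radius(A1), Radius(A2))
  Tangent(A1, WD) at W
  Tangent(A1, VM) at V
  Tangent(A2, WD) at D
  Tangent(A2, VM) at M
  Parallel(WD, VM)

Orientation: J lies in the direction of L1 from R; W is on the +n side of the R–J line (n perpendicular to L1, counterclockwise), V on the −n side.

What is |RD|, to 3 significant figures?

51.0

The slot axis is L1's direction at 70.5°, so u = (cos 70.5°, sin 70.5°) = (0.334, 0.943) and n = (−sin 70.5°, cos 70.5°) = (-0.943, 0.334). R is at the origin and J lies 49.8 along u from R, so J = 49.8·u = (16.6, 46.9). Tangency of A1 to both parallel lines with radius 11.2 puts W and V at R ± 11.2·n: W = (-10.6, 3.74), V = (10.6, -3.74). Equal radii place D and M the same way about J: D = J + 11.2·n = (6.07, 50.7), M = J − 11.2·n = (27.2, 43.2). Then |RD| = |D − R| = 51.0.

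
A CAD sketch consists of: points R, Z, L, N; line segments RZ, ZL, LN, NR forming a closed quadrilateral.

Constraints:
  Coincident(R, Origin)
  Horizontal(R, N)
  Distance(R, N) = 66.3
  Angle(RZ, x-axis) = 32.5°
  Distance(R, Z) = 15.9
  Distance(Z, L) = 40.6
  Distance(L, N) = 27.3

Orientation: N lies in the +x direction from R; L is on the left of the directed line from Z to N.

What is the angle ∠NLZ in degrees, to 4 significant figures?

102.4°

R is at the origin; RN is horizontal with |RN| = 66.3 and N in +x, so N = (66.3, 0). RZ runs at 32.5° with |RZ| = 15.9, so Z = (13.41, 8.543). L is determined by |ZL| = 40.6 and |LN| = 27.3 together: it lies at the intersection of circle(Z, 40.6) and circle(N, 27.3). With |ZN| = 53.58, the foot of the radical line on ZN is 35.22 from Z and the perpendicular offset is √(40.6² − 35.22²) = 20.20. Taking the left-of-ZN solution: L = (51.40, 22.87).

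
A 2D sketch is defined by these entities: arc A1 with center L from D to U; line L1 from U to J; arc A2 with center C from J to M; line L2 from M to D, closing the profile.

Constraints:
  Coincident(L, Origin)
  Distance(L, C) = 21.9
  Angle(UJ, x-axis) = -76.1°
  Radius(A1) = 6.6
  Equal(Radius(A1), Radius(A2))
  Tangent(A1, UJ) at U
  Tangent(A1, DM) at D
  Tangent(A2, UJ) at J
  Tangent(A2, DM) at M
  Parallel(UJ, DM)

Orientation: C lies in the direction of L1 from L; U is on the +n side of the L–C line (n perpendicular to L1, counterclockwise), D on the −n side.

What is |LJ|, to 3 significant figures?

22.9

Tangency of A1 to both parallel lines with radius 6.6 puts U and D at L ± 6.6·n: U = (6.41, 1.59), D = (-6.41, -1.59). Equal radii place J and M the same way about C: J = C + 6.6·n = (11.7, -19.7), M = C − 6.6·n = (-1.15, -22.8). Then |LJ| = |J − L| = 22.9.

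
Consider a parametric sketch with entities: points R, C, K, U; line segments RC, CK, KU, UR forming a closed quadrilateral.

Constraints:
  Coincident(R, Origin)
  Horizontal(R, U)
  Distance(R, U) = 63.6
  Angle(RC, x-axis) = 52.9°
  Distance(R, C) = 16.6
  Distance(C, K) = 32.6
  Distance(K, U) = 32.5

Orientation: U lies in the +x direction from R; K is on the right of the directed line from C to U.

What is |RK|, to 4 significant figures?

34.26

Checks: |CK| = 32.60 ✓; |KU| = 32.50 ✓.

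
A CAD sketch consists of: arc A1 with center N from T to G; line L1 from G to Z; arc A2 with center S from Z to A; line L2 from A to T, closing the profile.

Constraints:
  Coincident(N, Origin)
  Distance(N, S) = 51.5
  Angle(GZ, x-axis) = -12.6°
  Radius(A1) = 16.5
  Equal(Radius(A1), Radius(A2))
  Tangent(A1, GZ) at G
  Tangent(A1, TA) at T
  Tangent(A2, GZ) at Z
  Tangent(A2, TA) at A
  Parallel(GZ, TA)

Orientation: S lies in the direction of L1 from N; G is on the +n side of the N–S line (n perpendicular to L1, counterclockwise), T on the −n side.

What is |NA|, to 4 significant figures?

54.08

Tangency of A1 to both parallel lines with radius 16.5 puts G and T at N ± 16.5·n: G = (3.599, 16.10), T = (-3.599, -16.10). Equal radii place Z and A the same way about S: Z = S + 16.5·n = (53.86, 4.868), A = S − 16.5·n = (46.66, -27.34). Then |NA| = |A − N| = 54.08.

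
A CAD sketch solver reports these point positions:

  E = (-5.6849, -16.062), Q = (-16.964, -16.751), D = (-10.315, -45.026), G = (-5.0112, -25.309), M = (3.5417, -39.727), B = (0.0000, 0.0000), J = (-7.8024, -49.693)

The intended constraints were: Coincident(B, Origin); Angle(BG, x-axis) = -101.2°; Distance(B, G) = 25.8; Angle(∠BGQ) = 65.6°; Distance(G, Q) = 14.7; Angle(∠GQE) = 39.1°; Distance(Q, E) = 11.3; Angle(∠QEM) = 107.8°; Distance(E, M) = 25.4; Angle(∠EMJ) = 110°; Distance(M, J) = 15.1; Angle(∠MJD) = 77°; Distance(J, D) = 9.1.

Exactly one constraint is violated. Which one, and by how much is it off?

Distance(J, D) = 9.1 — off by 3.80.

B = (0.00, 0.00) ✓; BG at -101.2° ✓; |BG| = 25.80 ✓; ∠BGQ = 65.60° ✓; |GQ| = 14.70 ✓; ∠GQE = 39.10° ✓; |QE| = 11.30 ✓; ∠QEM = 107.8° ✓; |EM| = 25.40 ✓; ∠EMJ = 110.0° ✓; |MJ| = 15.10 ✓; ∠MJD = 77.00° ✓; |JD| = 5.300 ✗.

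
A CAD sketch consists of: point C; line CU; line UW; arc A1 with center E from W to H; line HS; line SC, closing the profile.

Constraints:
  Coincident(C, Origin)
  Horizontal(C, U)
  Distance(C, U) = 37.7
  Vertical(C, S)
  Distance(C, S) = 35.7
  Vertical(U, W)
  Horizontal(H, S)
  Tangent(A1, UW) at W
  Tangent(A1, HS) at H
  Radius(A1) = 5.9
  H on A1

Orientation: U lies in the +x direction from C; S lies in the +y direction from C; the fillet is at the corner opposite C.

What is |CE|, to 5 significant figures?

43.581

CS is vertical with |CS| = 35.7 and S on the +y side, so S = (0.0000, 35.700). The virtual corner opposite C is at (37.700, 35.700). Tangency of A1 to UW means the radius EW is perpendicular to UW and since A1 is tangent to HS there, EH ⟂ HS, with radius 5.9, so the center E sits 5.9 in from both sides at E = (31.800, 29.800). Then |CE| = |E − C| = 43.581.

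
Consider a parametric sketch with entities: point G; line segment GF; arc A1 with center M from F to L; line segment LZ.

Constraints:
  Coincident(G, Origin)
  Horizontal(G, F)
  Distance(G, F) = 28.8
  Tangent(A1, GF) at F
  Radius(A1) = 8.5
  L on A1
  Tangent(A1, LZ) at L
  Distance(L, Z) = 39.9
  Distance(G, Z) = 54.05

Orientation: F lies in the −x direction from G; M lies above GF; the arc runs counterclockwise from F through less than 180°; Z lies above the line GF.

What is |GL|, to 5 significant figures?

22.257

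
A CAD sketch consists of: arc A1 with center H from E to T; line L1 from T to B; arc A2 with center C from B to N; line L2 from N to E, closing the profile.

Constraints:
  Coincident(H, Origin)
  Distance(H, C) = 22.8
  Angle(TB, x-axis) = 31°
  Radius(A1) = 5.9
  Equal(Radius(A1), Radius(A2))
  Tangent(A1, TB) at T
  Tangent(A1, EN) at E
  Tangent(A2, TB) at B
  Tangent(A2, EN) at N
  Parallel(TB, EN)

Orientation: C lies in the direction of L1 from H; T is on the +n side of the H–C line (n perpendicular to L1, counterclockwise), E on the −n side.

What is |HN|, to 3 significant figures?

23.6

The slot axis is L1's direction at 31.0°, so u = (cos 31.0°, sin 31.0°) = (0.857, 0.515) and n = (−sin 31.0°, cos 31.0°) = (-0.515, 0.857). H is at the origin and C lies 22.8 along u from H, so C = 22.8·u = (19.5, 11.7). Tangency of A1 to both parallel lines with radius 5.9 puts T and E at H ± 5.9·n: T = (-3.04, 5.06), E = (3.04, -5.06). Equal radii place B and N the same way about C: B = C + 5.9·n = (16.5, 16.8), N = C − 5.9·n = (22.6, 6.69). Then |HN| = |N − H| = 23.6.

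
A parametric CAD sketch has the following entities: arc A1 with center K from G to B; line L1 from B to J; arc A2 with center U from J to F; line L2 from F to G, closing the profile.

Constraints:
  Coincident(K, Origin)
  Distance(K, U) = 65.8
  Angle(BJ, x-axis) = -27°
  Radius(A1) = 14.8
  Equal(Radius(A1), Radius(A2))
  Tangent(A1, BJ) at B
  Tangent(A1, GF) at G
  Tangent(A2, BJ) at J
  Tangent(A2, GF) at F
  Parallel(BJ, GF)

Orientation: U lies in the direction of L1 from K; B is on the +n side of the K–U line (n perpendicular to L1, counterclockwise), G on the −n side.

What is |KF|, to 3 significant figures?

67.4

The slot axis is L1's direction at -27.0°, so u = (cos -27.0°, sin -27.0°) = (0.891, -0.454) and n = (−sin -27.0°, cos -27.0°) = (0.454, 0.891). K is at the origin and U lies 65.8 along u from K, so U = 65.8·u = (58.6, -29.9). Tangency of A1 to both parallel lines with radius 14.8 puts B and G at K ± 14.8·n: B = (6.72, 13.2), G = (-6.72, -13.2). Equal radii place J and F the same way about U: J = U + 14.8·n = (65.3, -16.7), F = U − 14.8·n = (51.9, -43.1). Then |KF| = |F − K| = 67.4.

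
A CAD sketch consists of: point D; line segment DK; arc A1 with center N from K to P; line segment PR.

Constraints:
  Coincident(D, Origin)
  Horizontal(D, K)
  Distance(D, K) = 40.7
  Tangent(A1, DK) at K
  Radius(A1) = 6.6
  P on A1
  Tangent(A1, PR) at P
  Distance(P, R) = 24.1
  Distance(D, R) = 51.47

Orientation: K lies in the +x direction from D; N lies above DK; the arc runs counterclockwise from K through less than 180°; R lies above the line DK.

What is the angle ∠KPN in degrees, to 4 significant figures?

37.27°

D is at the origin; D and K share the same y with |DK| = 40.7 and K on the +x side, so K = (40.70, 0.000). The tangent condition forces NK to be normal to DK, so N = K + (0, 6.6) = (40.70, 6.600). Since NP ⟂ PR (tangency), |NR| = √(6.6² + 24.1²) = 24.99 regardless of where P sits on A1. So R lies on both circle(D, 51.47) and circle(N, 24.99); the above-DK intersection is R = (40.64, 31.59). P is the foot of the tangent from R: P = (47.06, 8.359).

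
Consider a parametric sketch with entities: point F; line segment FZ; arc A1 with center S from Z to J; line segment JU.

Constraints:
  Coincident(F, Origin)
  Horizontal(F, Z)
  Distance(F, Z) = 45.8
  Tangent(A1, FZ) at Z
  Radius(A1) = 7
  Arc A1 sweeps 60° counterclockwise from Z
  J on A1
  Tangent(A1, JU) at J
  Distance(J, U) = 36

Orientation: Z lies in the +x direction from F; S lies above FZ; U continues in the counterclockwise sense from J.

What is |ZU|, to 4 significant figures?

42.21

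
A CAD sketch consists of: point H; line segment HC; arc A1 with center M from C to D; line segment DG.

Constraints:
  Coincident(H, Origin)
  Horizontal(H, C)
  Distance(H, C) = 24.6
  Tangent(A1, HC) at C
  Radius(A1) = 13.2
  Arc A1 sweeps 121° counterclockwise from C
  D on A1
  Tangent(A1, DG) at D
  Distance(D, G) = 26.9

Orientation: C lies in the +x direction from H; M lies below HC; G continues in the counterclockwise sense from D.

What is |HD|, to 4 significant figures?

24.01

H is at the origin; HC is horizontal with |HC| = 24.6 and C on the +x side, so C = (24.60, 0.000). Tangency of A1 to HC means the radius MC is perpendicular to HC, so M = C + (0, -13.2) = (24.60, -13.20). On A1, C sits at bearing 90° from M; a 121° counterclockwise sweep puts D at bearing 211°, so D = M + 13.2·(cos 211°, sin 211°) = (13.29, -20.00). Then |HD| = |D − H| = 24.01.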